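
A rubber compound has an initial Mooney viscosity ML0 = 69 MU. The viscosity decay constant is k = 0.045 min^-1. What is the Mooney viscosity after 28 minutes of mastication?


ML = ML0 * exp(-k * t)
ML = 69 * exp(-0.045 * 28)
ML = 69 * 0.2837
ML = 19.57 MU

19.57 MU


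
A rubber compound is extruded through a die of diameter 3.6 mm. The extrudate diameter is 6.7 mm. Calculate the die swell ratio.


Die swell ratio = D_extrudate / D_die
= 6.7 / 3.6
= 1.861

Die swell = 1.861


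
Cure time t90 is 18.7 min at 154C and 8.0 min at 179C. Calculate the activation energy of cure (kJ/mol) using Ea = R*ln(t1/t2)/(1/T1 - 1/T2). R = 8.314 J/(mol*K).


T1 = 427.15 K, T2 = 452.15 K
1/T1 - 1/T2 = 1.2944e-04
ln(t1/t2) = ln(18.7/8.0) = 0.8491
Ea = 8.314 * 0.8491 / 1.2944e-04 = 54535.9123 J/mol
Ea = 54.54 kJ/mol

54.54 kJ/mol


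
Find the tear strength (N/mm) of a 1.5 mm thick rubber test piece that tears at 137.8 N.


Tear strength = force / thickness
= 137.8 / 1.5
= 91.87 N/mm

91.87 N/mm


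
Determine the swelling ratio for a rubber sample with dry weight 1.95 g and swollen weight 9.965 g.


Q = W_swollen / W_dry
Q = 9.965 / 1.95
Q = 5.11

Q = 5.11


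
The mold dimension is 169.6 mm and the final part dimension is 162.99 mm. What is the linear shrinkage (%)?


Shrinkage = (mold - part) / mold * 100
= (169.6 - 162.99) / 169.6 * 100
= 6.61 / 169.6 * 100
= 3.9%

3.9%


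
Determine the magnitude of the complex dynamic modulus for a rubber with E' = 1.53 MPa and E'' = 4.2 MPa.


|E*| = sqrt(E'^2 + E''^2)
= sqrt(1.53^2 + 4.2^2)
= sqrt(2.3409 + 17.6400)
= 4.47 MPa

4.47 MPa


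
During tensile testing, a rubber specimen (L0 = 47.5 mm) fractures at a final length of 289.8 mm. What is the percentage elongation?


Elongation = (Lf - L0) / L0 * 100
= (289.8 - 47.5) / 47.5 * 100
= 242.3 / 47.5 * 100
= 510.1%

510.1%


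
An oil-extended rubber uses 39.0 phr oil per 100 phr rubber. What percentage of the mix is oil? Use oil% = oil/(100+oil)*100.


Oil % = oil / (100 + oil) * 100
= 39.0 / (100 + 39.0) * 100
= 39.0 / 139.0 * 100
= 28.06%

28.06%


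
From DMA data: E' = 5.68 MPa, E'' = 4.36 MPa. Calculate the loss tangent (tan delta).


tan delta = E'' / E'
= 4.36 / 5.68
= 0.7676

tan delta = 0.7676


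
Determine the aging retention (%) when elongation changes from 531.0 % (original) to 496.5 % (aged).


Retention = aged / original * 100
= 496.5 / 531.0 * 100
= 93.5%

93.5%


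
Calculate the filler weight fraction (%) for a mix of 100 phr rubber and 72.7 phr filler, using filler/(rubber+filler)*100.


Filler % = filler / (rubber + filler) * 100
= 72.7 / (100 + 72.7) * 100
= 72.7 / 172.7 * 100
= 42.1%

42.1%


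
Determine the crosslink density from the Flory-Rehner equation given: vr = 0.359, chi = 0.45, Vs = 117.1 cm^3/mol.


ln(1 - vr) = ln(1 - 0.359) = -0.4447
Numerator = -((-0.4447) + 0.359 + 0.45 * 0.359^2) = 0.0277
Denominator = 117.1 * (0.359^(1/3) - 0.359/2) = 62.2058
nu = 0.0277 / 62.2058 = 4.4577e-04 mol/cm^3

4.4577e-04 mol/cm^3


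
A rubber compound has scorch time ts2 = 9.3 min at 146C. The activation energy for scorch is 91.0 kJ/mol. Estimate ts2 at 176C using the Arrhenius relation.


Convert temperatures: T1 = 146 + 273.15 = 419.15 K, T2 = 176 + 273.15 = 449.15 K
ts2_new = 9.3 * exp(91000 / 8.314 * (1/449.15 - 1/419.15))
1/T2 - 1/T1 = -1.5935e-04
ts2_new = 1.63 min

1.63 min


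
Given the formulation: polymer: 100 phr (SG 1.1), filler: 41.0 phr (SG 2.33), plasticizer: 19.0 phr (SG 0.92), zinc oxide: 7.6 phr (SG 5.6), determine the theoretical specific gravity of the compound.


Sum of weights = 167.6
Volume contributions:
  polymer: 100/1.1 = 90.9091
  filler: 41.0/2.33 = 17.5966
  plasticizer: 19.0/0.92 = 20.6522
  zinc oxide: 7.6/5.6 = 1.3571
Sum of volumes = 130.5150
SG = 167.6 / 130.5150 = 1.284

SG = 1.284


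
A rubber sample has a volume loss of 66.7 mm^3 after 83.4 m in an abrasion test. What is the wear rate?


Rate = volume_loss / distance
= 66.7 / 83.4
= 0.8 mm^3/m

0.8 mm^3/m


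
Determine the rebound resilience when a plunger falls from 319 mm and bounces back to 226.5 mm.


Resilience = h_rebound / h_drop * 100
= 226.5 / 319 * 100
= 71.0%

71.0%


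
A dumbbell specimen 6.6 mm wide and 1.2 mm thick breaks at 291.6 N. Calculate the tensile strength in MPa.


Area = width * thickness = 6.6 * 1.2 = 7.92 mm^2
TS = force / area = 291.6 / 7.92 = 36.82 MPa

36.82 MPa


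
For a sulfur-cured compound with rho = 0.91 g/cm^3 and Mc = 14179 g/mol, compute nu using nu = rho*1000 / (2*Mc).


nu = rho * 1000 / (2 * Mc)
nu = 0.91 * 1000 / (2 * 14179)
nu = 910.0 / 28358
nu = 0.0321 mol/L

0.0321 mol/L


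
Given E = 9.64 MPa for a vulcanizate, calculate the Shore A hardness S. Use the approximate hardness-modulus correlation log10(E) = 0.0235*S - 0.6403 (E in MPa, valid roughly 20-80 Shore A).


log10(E) = 0.0235*S - 0.6403  =>  S = (log10(E) + 0.6403) / 0.0235
log10(9.64) = 0.984077
S = (0.984077 + 0.6403) / 0.0235 = 1.624377 / 0.0235
S = 69.1

Shore A = 69.1


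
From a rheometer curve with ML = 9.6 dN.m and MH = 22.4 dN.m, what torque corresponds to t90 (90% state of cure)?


M90 = ML + 0.9 * (MH - ML)
M90 = 9.6 + 0.9 * (22.4 - 9.6)
M90 = 9.6 + 0.9 * 12.8
M90 = 21.12 dN.m

21.12 dN.m


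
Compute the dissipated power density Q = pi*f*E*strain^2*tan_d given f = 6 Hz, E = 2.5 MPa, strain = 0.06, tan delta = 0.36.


Q = pi * f * E * strain^2 * tan_d
= pi * 6 * 2.5 * 0.06^2 * 0.36
= pi * 6 * 2.5 * 0.0036 * 0.36
= 0.0611

Q = 0.0611


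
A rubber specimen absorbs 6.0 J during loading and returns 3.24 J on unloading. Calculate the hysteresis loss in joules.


Hysteresis loss = loading - unloading
= 6.0 - 3.24
= 2.76 J

2.76 J


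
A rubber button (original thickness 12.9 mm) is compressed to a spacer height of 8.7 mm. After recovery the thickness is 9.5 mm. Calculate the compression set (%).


CS = (t0 - recovered) / (t0 - ts) * 100
= (12.9 - 9.5) / (12.9 - 8.7) * 100
= 3.4 / 4.2 * 100
= 81.0%

81.0%


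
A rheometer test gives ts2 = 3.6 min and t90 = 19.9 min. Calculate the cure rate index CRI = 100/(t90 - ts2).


CRI = 100 / (t90 - ts2)
= 100 / (19.9 - 3.6)
= 100 / 16.3
= 6.13 min^-1

6.13 min^-1


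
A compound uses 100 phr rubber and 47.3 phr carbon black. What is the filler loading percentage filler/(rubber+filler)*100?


Filler % = filler / (rubber + filler) * 100
= 47.3 / (100 + 47.3) * 100
= 47.3 / 147.3 * 100
= 32.11%

32.11%


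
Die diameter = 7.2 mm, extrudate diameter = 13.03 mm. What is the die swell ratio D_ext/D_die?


Die swell ratio = D_extrudate / D_die
= 13.03 / 7.2
= 1.81

Die swell = 1.81


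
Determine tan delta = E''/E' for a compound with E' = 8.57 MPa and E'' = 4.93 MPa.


tan delta = E'' / E'
= 4.93 / 8.57
= 0.5753

tan delta = 0.5753


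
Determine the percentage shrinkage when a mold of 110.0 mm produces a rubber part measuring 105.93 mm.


Shrinkage = (mold - part) / mold * 100
= (110.0 - 105.93) / 110.0 * 100
= 4.07 / 110.0 * 100
= 3.7%

3.7%


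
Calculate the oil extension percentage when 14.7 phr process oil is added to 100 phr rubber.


Oil % = oil / (100 + oil) * 100
= 14.7 / (100 + 14.7) * 100
= 14.7 / 114.7 * 100
= 12.82%

12.82%


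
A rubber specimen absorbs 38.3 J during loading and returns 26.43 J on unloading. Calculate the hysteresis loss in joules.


Hysteresis loss = loading - unloading
= 38.3 - 26.43
= 11.87 J

11.87 J


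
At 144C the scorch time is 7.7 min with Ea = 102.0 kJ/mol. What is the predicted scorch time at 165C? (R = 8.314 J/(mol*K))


Convert temperatures: T1 = 144 + 273.15 = 417.15 K, T2 = 165 + 273.15 = 438.15 K
ts2_new = 7.7 * exp(102000 / 8.314 * (1/438.15 - 1/417.15))
1/T2 - 1/T1 = -1.1490e-04
ts2_new = 1.88 min

1.88 min


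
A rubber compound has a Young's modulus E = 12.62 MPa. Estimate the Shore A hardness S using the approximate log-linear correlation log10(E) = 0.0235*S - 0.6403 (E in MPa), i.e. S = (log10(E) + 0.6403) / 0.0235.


log10(E) = 0.0235*S - 0.6403  =>  S = (log10(E) + 0.6403) / 0.0235
log10(12.62) = 1.101059
S = (1.101059 + 0.6403) / 0.0235 = 1.741359 / 0.0235
S = 74.1

Shore A = 74.1


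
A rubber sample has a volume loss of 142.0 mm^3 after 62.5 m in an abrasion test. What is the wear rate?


Rate = volume_loss / distance
= 142.0 / 62.5
= 2.272 mm^3/m

2.272 mm^3/m


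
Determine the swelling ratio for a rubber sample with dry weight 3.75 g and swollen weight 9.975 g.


Q = W_swollen / W_dry
Q = 9.975 / 3.75
Q = 2.66

Q = 2.66


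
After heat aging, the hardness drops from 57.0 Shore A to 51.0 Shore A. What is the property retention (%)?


Retention = aged / original * 100
= 51.0 / 57.0 * 100
= 89.5%

89.5%


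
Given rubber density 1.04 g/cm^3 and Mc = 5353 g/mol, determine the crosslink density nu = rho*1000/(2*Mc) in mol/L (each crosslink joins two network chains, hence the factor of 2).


nu = rho * 1000 / (2 * Mc)
nu = 1.04 * 1000 / (2 * 5353)
nu = 1040.0 / 10706
nu = 0.0971 mol/L

0.0971 mol/L


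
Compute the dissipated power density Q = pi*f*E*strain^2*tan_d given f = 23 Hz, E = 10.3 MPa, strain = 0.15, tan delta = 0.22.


Q = pi * f * E * strain^2 * tan_d
= pi * 23 * 10.3 * 0.15^2 * 0.22
= pi * 23 * 10.3 * 0.0225 * 0.22
= 3.6840

Q = 3.6840


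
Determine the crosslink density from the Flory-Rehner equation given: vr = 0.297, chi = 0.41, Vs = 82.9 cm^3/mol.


ln(1 - vr) = ln(1 - 0.297) = -0.3524
Numerator = -((-0.3524) + 0.297 + 0.41 * 0.297^2) = 0.0192
Denominator = 82.9 * (0.297^(1/3) - 0.297/2) = 42.9997
nu = 0.0192 / 42.9997 = 4.4727e-04 mol/cm^3

4.4727e-04 mol/cm^3


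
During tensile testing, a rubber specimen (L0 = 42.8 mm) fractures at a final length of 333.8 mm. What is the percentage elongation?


Elongation = (Lf - L0) / L0 * 100
= (333.8 - 42.8) / 42.8 * 100
= 291.0 / 42.8 * 100
= 679.9%

679.9%


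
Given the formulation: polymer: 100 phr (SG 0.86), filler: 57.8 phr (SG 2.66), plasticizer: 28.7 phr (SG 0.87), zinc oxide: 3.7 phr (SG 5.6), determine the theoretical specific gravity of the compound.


Sum of weights = 190.2
Volume contributions:
  polymer: 100/0.86 = 116.2791
  filler: 57.8/2.66 = 21.7293
  plasticizer: 28.7/0.87 = 32.9885
  zinc oxide: 3.7/5.6 = 0.6607
Sum of volumes = 171.6576
SG = 190.2 / 171.6576 = 1.108

SG = 1.108


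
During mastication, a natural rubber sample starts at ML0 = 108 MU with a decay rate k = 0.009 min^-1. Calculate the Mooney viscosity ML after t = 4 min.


ML = ML0 * exp(-k * t)
ML = 108 * exp(-0.009 * 4)
ML = 108 * 0.9646
ML = 104.18 MU

104.18 MU


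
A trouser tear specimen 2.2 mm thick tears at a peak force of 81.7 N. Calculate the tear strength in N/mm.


Tear strength = force / thickness
= 81.7 / 2.2
= 37.14 N/mm

37.14 N/mm


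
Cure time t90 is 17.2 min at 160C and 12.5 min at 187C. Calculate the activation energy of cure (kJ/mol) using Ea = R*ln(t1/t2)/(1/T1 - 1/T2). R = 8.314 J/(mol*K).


T1 = 433.15 K, T2 = 460.15 K
1/T1 - 1/T2 = 1.3546e-04
ln(t1/t2) = ln(17.2/12.5) = 0.3192
Ea = 8.314 * 0.3192 / 1.3546e-04 = 19589.3794 J/mol
Ea = 19.59 kJ/mol

19.59 kJ/mol


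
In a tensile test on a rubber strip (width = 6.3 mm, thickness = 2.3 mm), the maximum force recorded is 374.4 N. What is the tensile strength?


Area = width * thickness = 6.3 * 2.3 = 14.49 mm^2
TS = force / area = 374.4 / 14.49 = 25.84 MPa

25.84 MPa


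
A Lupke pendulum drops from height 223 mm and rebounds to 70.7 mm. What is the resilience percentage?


Resilience = h_rebound / h_drop * 100
= 70.7 / 223 * 100
= 31.7%

31.7%


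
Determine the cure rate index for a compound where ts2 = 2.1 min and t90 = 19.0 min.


CRI = 100 / (t90 - ts2)
= 100 / (19.0 - 2.1)
= 100 / 16.9
= 5.92 min^-1

5.92 min^-1


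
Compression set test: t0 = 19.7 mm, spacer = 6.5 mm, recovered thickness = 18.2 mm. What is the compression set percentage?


CS = (t0 - recovered) / (t0 - ts) * 100
= (19.7 - 18.2) / (19.7 - 6.5) * 100
= 1.5 / 13.2 * 100
= 11.4%

11.4%


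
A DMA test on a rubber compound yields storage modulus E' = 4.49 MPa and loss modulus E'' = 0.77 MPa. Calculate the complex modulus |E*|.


|E*| = sqrt(E'^2 + E''^2)
= sqrt(4.49^2 + 0.77^2)
= sqrt(20.1601 + 0.5929)
= 4.556 MPa

4.556 MPa


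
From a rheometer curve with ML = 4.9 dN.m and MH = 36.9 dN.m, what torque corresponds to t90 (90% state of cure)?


M90 = ML + 0.9 * (MH - ML)
M90 = 4.9 + 0.9 * (36.9 - 4.9)
M90 = 4.9 + 0.9 * 32.0
M90 = 33.7 dN.m

33.7 dN.m


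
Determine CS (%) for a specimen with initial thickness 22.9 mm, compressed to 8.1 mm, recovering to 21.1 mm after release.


CS = (t0 - recovered) / (t0 - ts) * 100
= (22.9 - 21.1) / (22.9 - 8.1) * 100
= 1.8 / 14.8 * 100
= 12.2%

12.2%


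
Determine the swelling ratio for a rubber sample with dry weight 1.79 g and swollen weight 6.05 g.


Q = W_swollen / W_dry
Q = 6.05 / 1.79
Q = 3.38

Q = 3.38


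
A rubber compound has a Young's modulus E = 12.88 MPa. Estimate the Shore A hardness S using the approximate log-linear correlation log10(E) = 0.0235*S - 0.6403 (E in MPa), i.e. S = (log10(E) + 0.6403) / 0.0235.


log10(E) = 0.0235*S - 0.6403  =>  S = (log10(E) + 0.6403) / 0.0235
log10(12.88) = 1.109916
S = (1.109916 + 0.6403) / 0.0235 = 1.750216 / 0.0235
S = 74.5

Shore A = 74.5


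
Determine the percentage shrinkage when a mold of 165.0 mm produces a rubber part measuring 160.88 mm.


Shrinkage = (mold - part) / mold * 100
= (165.0 - 160.88) / 165.0 * 100
= 4.12 / 165.0 * 100
= 2.5%

2.5%


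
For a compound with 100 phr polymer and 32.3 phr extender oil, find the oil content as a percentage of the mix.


Oil % = oil / (100 + oil) * 100
= 32.3 / (100 + 32.3) * 100
= 32.3 / 132.3 * 100
= 24.41%

24.41%


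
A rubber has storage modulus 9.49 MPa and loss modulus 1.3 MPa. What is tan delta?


tan delta = E'' / E'
= 1.3 / 9.49
= 0.137

tan delta = 0.137


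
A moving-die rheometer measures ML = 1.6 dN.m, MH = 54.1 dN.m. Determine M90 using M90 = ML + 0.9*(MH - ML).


M90 = ML + 0.9 * (MH - ML)
M90 = 1.6 + 0.9 * (54.1 - 1.6)
M90 = 1.6 + 0.9 * 52.5
M90 = 48.85 dN.m

48.85 dN.m


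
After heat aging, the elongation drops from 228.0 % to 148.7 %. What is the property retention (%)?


Retention = aged / original * 100
= 148.7 / 228.0 * 100
= 65.2%

65.2%


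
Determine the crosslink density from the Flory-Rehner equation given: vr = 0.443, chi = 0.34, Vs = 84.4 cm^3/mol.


ln(1 - vr) = ln(1 - 0.443) = -0.5852
Numerator = -((-0.5852) + 0.443 + 0.34 * 0.443^2) = 0.0755
Denominator = 84.4 * (0.443^(1/3) - 0.443/2) = 45.6448
nu = 0.0755 / 45.6448 = 0.0017 mol/cm^3

0.0017 mol/cm^3


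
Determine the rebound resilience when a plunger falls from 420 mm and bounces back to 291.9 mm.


Resilience = h_rebound / h_drop * 100
= 291.9 / 420 * 100
= 69.5%

69.5%


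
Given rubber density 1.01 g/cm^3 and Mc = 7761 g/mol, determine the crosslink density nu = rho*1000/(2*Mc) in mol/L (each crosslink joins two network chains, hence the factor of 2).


nu = rho * 1000 / (2 * Mc)
nu = 1.01 * 1000 / (2 * 7761)
nu = 1010.0 / 15522
nu = 0.0651 mol/L

0.0651 mol/L


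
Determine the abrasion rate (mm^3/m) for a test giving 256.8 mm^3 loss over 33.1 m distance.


Rate = volume_loss / distance
= 256.8 / 33.1
= 7.758 mm^3/m

7.758 mm^3/m


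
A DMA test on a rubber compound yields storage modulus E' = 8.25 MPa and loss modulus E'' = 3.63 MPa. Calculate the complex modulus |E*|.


|E*| = sqrt(E'^2 + E''^2)
= sqrt(8.25^2 + 3.63^2)
= sqrt(68.0625 + 13.1769)
= 9.013 MPa

9.013 MPa


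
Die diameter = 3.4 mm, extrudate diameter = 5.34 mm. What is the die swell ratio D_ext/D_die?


Die swell ratio = D_extrudate / D_die
= 5.34 / 3.4
= 1.571

Die swell = 1.571


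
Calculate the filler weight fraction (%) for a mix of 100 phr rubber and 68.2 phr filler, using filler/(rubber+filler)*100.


Filler % = filler / (rubber + filler) * 100
= 68.2 / (100 + 68.2) * 100
= 68.2 / 168.2 * 100
= 40.55%

40.55%


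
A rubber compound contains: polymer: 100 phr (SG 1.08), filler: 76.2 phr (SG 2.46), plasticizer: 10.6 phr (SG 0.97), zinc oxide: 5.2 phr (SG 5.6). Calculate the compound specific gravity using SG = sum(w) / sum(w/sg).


Sum of weights = 192.0
Volume contributions:
  polymer: 100/1.08 = 92.5926
  filler: 76.2/2.46 = 30.9756
  plasticizer: 10.6/0.97 = 10.9278
  zinc oxide: 5.2/5.6 = 0.9286
Sum of volumes = 135.4246
SG = 192.0 / 135.4246 = 1.418

SG = 1.418


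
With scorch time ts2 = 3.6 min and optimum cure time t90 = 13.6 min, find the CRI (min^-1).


CRI = 100 / (t90 - ts2)
= 100 / (13.6 - 3.6)
= 100 / 10.0
= 10.0 min^-1

10.0 min^-1


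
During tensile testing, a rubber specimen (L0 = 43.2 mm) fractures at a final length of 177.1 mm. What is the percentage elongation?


Elongation = (Lf - L0) / L0 * 100
= (177.1 - 43.2) / 43.2 * 100
= 133.9 / 43.2 * 100
= 310.0%

310.0%


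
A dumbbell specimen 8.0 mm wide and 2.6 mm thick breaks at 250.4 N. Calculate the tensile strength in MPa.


Area = width * thickness = 8.0 * 2.6 = 20.8 mm^2
TS = force / area = 250.4 / 20.8 = 12.04 MPa

12.04 MPa


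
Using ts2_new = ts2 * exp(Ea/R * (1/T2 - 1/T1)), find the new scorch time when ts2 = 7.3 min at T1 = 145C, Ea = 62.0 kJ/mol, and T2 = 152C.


Convert temperatures: T1 = 145 + 273.15 = 418.15 K, T2 = 152 + 273.15 = 425.15 K
ts2_new = 7.3 * exp(62000 / 8.314 * (1/425.15 - 1/418.15))
1/T2 - 1/T1 = -3.9375e-05
ts2_new = 5.44 min

5.44 min


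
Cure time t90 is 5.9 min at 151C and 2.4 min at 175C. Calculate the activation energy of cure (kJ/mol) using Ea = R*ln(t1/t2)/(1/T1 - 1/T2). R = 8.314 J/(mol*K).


T1 = 424.15 K, T2 = 448.15 K
1/T1 - 1/T2 = 1.2626e-04
ln(t1/t2) = ln(5.9/2.4) = 0.8995
Ea = 8.314 * 0.8995 / 1.2626e-04 = 59229.0690 J/mol
Ea = 59.23 kJ/mol

59.23 kJ/mol


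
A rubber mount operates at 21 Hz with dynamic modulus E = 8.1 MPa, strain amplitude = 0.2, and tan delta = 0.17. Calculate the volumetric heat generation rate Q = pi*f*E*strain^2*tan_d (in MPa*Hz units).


Q = pi * f * E * strain^2 * tan_d
= pi * 21 * 8.1 * 0.2^2 * 0.17
= pi * 21 * 8.1 * 0.0400 * 0.17
= 3.6338

Q = 3.6338


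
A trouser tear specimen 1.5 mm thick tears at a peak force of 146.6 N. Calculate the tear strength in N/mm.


Tear strength = force / thickness
= 146.6 / 1.5
= 97.73 N/mm

97.73 N/mm


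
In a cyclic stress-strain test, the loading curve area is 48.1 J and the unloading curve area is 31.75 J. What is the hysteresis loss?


Hysteresis loss = loading - unloading
= 48.1 - 31.75
= 16.35 J

16.35 J


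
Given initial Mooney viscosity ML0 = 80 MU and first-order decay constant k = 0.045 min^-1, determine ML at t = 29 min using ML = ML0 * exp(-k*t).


ML = ML0 * exp(-k * t)
ML = 80 * exp(-0.045 * 29)
ML = 80 * 0.2712
ML = 21.69 MU

21.69 MU


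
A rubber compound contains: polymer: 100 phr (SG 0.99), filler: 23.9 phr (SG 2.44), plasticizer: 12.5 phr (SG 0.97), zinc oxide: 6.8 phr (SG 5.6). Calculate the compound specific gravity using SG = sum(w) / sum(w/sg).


Sum of weights = 143.2
Volume contributions:
  polymer: 100/0.99 = 101.0101
  filler: 23.9/2.44 = 9.7951
  plasticizer: 12.5/0.97 = 12.8866
  zinc oxide: 6.8/5.6 = 1.2143
Sum of volumes = 124.9061
SG = 143.2 / 124.9061 = 1.146

SG = 1.146


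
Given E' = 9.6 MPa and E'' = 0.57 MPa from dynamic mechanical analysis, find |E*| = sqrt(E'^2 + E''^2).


|E*| = sqrt(E'^2 + E''^2)
= sqrt(9.6^2 + 0.57^2)
= sqrt(92.1600 + 0.3249)
= 9.617 MPa

9.617 MPa


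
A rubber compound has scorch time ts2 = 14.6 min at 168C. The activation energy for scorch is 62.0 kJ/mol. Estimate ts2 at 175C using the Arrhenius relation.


Convert temperatures: T1 = 168 + 273.15 = 441.15 K, T2 = 175 + 273.15 = 448.15 K
ts2_new = 14.6 * exp(62000 / 8.314 * (1/448.15 - 1/441.15))
1/T2 - 1/T1 = -3.5407e-05
ts2_new = 11.21 min

11.21 min


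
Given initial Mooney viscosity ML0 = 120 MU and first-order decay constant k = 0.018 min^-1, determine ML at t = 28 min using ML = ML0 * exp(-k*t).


ML = ML0 * exp(-k * t)
ML = 120 * exp(-0.018 * 28)
ML = 120 * 0.6041
ML = 72.49 MU

72.49 MU


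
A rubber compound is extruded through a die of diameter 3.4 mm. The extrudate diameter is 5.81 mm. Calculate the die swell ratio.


Die swell ratio = D_extrudate / D_die
= 5.81 / 3.4
= 1.709

Die swell = 1.709


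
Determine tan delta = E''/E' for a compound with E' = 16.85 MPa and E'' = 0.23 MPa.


tan delta = E'' / E'
= 0.23 / 16.85
= 0.0136

tan delta = 0.0136


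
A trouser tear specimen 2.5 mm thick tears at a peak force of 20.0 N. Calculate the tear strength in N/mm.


Tear strength = force / thickness
= 20.0 / 2.5
= 8.0 N/mm

8.0 N/mm


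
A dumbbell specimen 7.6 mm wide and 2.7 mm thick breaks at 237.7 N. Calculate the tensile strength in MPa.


Area = width * thickness = 7.6 * 2.7 = 20.52 mm^2
TS = force / area = 237.7 / 20.52 = 11.58 MPa

11.58 MPa


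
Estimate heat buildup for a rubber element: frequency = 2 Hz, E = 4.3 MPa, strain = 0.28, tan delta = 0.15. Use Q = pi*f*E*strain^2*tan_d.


Q = pi * f * E * strain^2 * tan_d
= pi * 2 * 4.3 * 0.28^2 * 0.15
= pi * 2 * 4.3 * 0.0784 * 0.15
= 0.3177

Q = 0.3177


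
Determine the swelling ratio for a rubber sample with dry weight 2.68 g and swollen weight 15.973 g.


Q = W_swollen / W_dry
Q = 15.973 / 2.68
Q = 5.96

Q = 5.96


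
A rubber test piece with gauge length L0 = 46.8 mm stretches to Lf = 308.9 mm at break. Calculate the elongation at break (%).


Elongation = (Lf - L0) / L0 * 100
= (308.9 - 46.8) / 46.8 * 100
= 262.1 / 46.8 * 100
= 560.0%

560.0%


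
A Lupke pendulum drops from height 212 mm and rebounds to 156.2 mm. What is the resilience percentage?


Resilience = h_rebound / h_drop * 100
= 156.2 / 212 * 100
= 73.7%

73.7%


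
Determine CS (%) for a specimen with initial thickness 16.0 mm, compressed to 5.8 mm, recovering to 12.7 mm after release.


CS = (t0 - recovered) / (t0 - ts) * 100
= (16.0 - 12.7) / (16.0 - 5.8) * 100
= 3.3 / 10.2 * 100
= 32.4%

32.4%


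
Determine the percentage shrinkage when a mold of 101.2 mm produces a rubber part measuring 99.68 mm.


Shrinkage = (mold - part) / mold * 100
= (101.2 - 99.68) / 101.2 * 100
= 1.52 / 101.2 * 100
= 1.5%

1.5%


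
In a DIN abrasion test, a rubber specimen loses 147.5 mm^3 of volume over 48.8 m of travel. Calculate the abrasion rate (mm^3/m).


Rate = volume_loss / distance
= 147.5 / 48.8
= 3.023 mm^3/m

3.023 mm^3/m


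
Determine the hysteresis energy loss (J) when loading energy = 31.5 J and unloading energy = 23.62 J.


Hysteresis loss = loading - unloading
= 31.5 - 23.62
= 7.88 J

7.88 J


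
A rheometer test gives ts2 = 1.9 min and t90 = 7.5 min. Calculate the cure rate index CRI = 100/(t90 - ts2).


CRI = 100 / (t90 - ts2)
= 100 / (7.5 - 1.9)
= 100 / 5.6
= 17.86 min^-1

17.86 min^-1


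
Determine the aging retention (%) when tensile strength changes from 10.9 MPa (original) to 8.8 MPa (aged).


Retention = aged / original * 100
= 8.8 / 10.9 * 100
= 80.7%

80.7%


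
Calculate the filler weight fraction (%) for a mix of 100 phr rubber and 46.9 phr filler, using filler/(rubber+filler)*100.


Filler % = filler / (rubber + filler) * 100
= 46.9 / (100 + 46.9) * 100
= 46.9 / 146.9 * 100
= 31.93%

31.93%


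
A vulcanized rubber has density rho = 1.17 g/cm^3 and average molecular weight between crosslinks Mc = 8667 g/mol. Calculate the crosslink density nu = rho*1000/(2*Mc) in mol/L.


nu = rho * 1000 / (2 * Mc)
nu = 1.17 * 1000 / (2 * 8667)
nu = 1170.0 / 17334
nu = 0.0675 mol/L

0.0675 mol/L


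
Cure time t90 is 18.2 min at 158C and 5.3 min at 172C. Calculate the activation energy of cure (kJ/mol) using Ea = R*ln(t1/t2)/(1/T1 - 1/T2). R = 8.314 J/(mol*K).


T1 = 431.15 K, T2 = 445.15 K
1/T1 - 1/T2 = 7.2945e-05
ln(t1/t2) = ln(18.2/5.3) = 1.2337
Ea = 8.314 * 1.2337 / 7.2945e-05 = 140614.9569 J/mol
Ea = 140.61 kJ/mol

140.61 kJ/mol


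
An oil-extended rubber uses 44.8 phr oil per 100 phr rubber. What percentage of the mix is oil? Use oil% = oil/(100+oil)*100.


Oil % = oil / (100 + oil) * 100
= 44.8 / (100 + 44.8) * 100
= 44.8 / 144.8 * 100
= 30.94%

30.94%


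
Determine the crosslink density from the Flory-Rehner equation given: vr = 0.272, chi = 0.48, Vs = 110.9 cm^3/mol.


ln(1 - vr) = ln(1 - 0.272) = -0.3175
Numerator = -((-0.3175) + 0.272 + 0.48 * 0.272^2) = 0.0099
Denominator = 110.9 * (0.272^(1/3) - 0.272/2) = 56.7722
nu = 0.0099 / 56.7722 = 1.7512e-04 mol/cm^3

1.7512e-04 mol/cm^3


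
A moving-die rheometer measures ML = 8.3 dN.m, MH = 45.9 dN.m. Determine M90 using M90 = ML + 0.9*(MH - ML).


M90 = ML + 0.9 * (MH - ML)
M90 = 8.3 + 0.9 * (45.9 - 8.3)
M90 = 8.3 + 0.9 * 37.6
M90 = 42.14 dN.m

42.14 dN.m


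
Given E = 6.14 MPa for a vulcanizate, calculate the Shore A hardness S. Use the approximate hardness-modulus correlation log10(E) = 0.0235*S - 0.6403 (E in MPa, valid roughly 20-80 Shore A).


log10(E) = 0.0235*S - 0.6403  =>  S = (log10(E) + 0.6403) / 0.0235
log10(6.14) = 0.788168
S = (0.788168 + 0.6403) / 0.0235 = 1.428468 / 0.0235
S = 60.8

Shore A = 60.8


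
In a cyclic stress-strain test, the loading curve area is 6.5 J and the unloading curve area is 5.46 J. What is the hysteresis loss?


Hysteresis loss = loading - unloading
= 6.5 - 5.46
= 1.04 J

1.04 J


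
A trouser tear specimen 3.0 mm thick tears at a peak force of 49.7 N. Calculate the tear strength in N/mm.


Tear strength = force / thickness
= 49.7 / 3.0
= 16.57 N/mm

16.57 N/mm


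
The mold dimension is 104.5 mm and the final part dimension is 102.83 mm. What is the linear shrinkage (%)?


Shrinkage = (mold - part) / mold * 100
= (104.5 - 102.83) / 104.5 * 100
= 1.67 / 104.5 * 100
= 1.6%

1.6%


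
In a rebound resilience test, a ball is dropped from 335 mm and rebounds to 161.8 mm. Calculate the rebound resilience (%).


Resilience = h_rebound / h_drop * 100
= 161.8 / 335 * 100
= 48.3%

48.3%


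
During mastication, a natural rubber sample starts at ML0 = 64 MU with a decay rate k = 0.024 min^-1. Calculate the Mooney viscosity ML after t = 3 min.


ML = ML0 * exp(-k * t)
ML = 64 * exp(-0.024 * 3)
ML = 64 * 0.9305
ML = 59.55 MU

59.55 MU


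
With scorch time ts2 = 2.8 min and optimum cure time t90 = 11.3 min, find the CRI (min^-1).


CRI = 100 / (t90 - ts2)
= 100 / (11.3 - 2.8)
= 100 / 8.5
= 11.76 min^-1

11.76 min^-1


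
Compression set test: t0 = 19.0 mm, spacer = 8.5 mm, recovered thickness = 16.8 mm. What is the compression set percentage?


CS = (t0 - recovered) / (t0 - ts) * 100
= (19.0 - 16.8) / (19.0 - 8.5) * 100
= 2.2 / 10.5 * 100
= 21.0%

21.0%


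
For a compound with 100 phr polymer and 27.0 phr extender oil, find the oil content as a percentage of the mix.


Oil % = oil / (100 + oil) * 100
= 27.0 / (100 + 27.0) * 100
= 27.0 / 127.0 * 100
= 21.26%

21.26%


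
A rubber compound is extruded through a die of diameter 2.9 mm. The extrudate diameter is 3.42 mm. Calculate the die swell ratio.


Die swell ratio = D_extrudate / D_die
= 3.42 / 2.9
= 1.179

Die swell = 1.179


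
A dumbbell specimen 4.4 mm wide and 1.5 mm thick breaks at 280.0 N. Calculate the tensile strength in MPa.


Area = width * thickness = 4.4 * 1.5 = 6.6 mm^2
TS = force / area = 280.0 / 6.6 = 42.42 MPa

42.42 MPa


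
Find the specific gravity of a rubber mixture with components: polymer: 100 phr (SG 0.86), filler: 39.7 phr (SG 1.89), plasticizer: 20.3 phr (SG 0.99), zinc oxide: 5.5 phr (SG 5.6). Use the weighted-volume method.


Sum of weights = 165.5
Volume contributions:
  polymer: 100/0.86 = 116.2791
  filler: 39.7/1.89 = 21.0053
  plasticizer: 20.3/0.99 = 20.5051
  zinc oxide: 5.5/5.6 = 0.9821
Sum of volumes = 158.7716
SG = 165.5 / 158.7716 = 1.042

SG = 1.042


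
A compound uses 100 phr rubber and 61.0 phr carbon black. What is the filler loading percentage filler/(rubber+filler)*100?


Filler % = filler / (rubber + filler) * 100
= 61.0 / (100 + 61.0) * 100
= 61.0 / 161.0 * 100
= 37.89%

37.89%


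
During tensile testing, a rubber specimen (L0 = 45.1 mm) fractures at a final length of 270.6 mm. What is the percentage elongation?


Elongation = (Lf - L0) / L0 * 100
= (270.6 - 45.1) / 45.1 * 100
= 225.5 / 45.1 * 100
= 500.0%

500.0%


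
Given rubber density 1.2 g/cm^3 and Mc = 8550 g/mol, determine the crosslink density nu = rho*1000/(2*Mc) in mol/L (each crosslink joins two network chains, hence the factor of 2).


nu = rho * 1000 / (2 * Mc)
nu = 1.2 * 1000 / (2 * 8550)
nu = 1200.0 / 17100
nu = 0.0702 mol/L

0.0702 mol/L


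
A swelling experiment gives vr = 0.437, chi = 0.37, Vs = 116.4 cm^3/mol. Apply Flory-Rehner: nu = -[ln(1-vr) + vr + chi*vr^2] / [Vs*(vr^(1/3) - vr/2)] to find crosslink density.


ln(1 - vr) = ln(1 - 0.437) = -0.5745
Numerator = -((-0.5745) + 0.437 + 0.37 * 0.437^2) = 0.0668
Denominator = 116.4 * (0.437^(1/3) - 0.437/2) = 62.8977
nu = 0.0668 / 62.8977 = 0.0011 mol/cm^3

0.0011 mol/cm^3


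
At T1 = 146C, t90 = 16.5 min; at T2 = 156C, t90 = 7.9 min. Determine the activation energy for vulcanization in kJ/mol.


T1 = 419.15 K, T2 = 429.15 K
1/T1 - 1/T2 = 5.5593e-05
ln(t1/t2) = ln(16.5/7.9) = 0.7365
Ea = 8.314 * 0.7365 / 5.5593e-05 = 110143.7747 J/mol
Ea = 110.14 kJ/mol

110.14 kJ/mol


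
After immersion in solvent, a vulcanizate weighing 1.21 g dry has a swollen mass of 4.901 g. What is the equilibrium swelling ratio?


Q = W_swollen / W_dry
Q = 4.901 / 1.21
Q = 4.05

Q = 4.05


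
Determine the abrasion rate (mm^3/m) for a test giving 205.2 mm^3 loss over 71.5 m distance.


Rate = volume_loss / distance
= 205.2 / 71.5
= 2.87 mm^3/m

2.87 mm^3/m


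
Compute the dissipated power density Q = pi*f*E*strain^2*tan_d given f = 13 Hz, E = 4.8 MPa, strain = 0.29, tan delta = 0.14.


Q = pi * f * E * strain^2 * tan_d
= pi * 13 * 4.8 * 0.29^2 * 0.14
= pi * 13 * 4.8 * 0.0841 * 0.14
= 2.3081

Q = 2.3081


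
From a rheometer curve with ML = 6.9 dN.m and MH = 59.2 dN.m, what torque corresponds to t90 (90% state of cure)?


M90 = ML + 0.9 * (MH - ML)
M90 = 6.9 + 0.9 * (59.2 - 6.9)
M90 = 6.9 + 0.9 * 52.3
M90 = 53.97 dN.m

53.97 dN.m


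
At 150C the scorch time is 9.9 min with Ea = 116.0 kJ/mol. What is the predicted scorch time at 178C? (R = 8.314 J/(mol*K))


Convert temperatures: T1 = 150 + 273.15 = 423.15 K, T2 = 178 + 273.15 = 451.15 K
ts2_new = 9.9 * exp(116000 / 8.314 * (1/451.15 - 1/423.15))
1/T2 - 1/T1 = -1.4667e-04
ts2_new = 1.28 min

1.28 min


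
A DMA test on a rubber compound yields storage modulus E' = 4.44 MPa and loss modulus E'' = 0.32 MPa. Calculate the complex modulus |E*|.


|E*| = sqrt(E'^2 + E''^2)
= sqrt(4.44^2 + 0.32^2)
= sqrt(19.7136 + 0.1024)
= 4.452 MPa

4.452 MPa


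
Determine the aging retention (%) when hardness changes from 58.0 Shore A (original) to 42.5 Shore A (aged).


Retention = aged / original * 100
= 42.5 / 58.0 * 100
= 73.3%

73.3%


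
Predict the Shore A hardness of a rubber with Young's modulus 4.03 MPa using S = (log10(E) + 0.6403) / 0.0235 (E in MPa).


log10(E) = 0.0235*S - 0.6403  =>  S = (log10(E) + 0.6403) / 0.0235
log10(4.03) = 0.605305
S = (0.605305 + 0.6403) / 0.0235 = 1.245605 / 0.0235
S = 53.0

Shore A = 53.0


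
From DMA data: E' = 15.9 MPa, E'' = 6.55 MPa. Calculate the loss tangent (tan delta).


tan delta = E'' / E'
= 6.55 / 15.9
= 0.4119

tan delta = 0.4119


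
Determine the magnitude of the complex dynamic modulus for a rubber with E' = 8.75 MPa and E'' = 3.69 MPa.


|E*| = sqrt(E'^2 + E''^2)
= sqrt(8.75^2 + 3.69^2)
= sqrt(76.5625 + 13.6161)
= 9.496 MPa

9.496 MPa


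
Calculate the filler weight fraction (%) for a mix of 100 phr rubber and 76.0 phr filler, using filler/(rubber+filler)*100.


Filler % = filler / (rubber + filler) * 100
= 76.0 / (100 + 76.0) * 100
= 76.0 / 176.0 * 100
= 43.18%

43.18%


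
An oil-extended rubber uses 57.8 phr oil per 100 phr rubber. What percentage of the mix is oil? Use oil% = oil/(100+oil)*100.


Oil % = oil / (100 + oil) * 100
= 57.8 / (100 + 57.8) * 100
= 57.8 / 157.8 * 100
= 36.63%

36.63%


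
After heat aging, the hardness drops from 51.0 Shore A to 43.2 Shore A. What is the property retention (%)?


Retention = aged / original * 100
= 43.2 / 51.0 * 100
= 84.7%

84.7%


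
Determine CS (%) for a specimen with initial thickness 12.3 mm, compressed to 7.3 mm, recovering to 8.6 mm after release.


CS = (t0 - recovered) / (t0 - ts) * 100
= (12.3 - 8.6) / (12.3 - 7.3) * 100
= 3.7 / 5.0 * 100
= 74.0%

74.0%


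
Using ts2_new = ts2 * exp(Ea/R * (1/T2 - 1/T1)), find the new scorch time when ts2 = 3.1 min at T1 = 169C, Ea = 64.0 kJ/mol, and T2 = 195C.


Convert temperatures: T1 = 169 + 273.15 = 442.15 K, T2 = 195 + 273.15 = 468.15 K
ts2_new = 3.1 * exp(64000 / 8.314 * (1/468.15 - 1/442.15))
1/T2 - 1/T1 = -1.2561e-04
ts2_new = 1.18 min

1.18 min


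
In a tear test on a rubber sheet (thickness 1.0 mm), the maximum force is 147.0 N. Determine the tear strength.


Tear strength = force / thickness
= 147.0 / 1.0
= 147.0 N/mm

147.0 N/mm


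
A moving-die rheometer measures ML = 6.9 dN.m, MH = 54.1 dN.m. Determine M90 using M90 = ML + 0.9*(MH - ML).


M90 = ML + 0.9 * (MH - ML)
M90 = 6.9 + 0.9 * (54.1 - 6.9)
M90 = 6.9 + 0.9 * 47.2
M90 = 49.38 dN.m

49.38 dN.m


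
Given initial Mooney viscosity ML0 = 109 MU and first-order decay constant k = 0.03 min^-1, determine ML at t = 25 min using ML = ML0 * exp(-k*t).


ML = ML0 * exp(-k * t)
ML = 109 * exp(-0.03 * 25)
ML = 109 * 0.4724
ML = 51.49 MU

51.49 MU


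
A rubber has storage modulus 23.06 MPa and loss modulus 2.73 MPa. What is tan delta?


tan delta = E'' / E'
= 2.73 / 23.06
= 0.1184

tan delta = 0.1184


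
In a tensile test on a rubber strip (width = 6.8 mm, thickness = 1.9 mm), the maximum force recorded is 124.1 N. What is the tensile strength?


Area = width * thickness = 6.8 * 1.9 = 12.92 mm^2
TS = force / area = 124.1 / 12.92 = 9.61 MPa

9.61 MPa


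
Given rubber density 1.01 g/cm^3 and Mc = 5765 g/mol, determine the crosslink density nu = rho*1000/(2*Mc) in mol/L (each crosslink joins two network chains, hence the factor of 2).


nu = rho * 1000 / (2 * Mc)
nu = 1.01 * 1000 / (2 * 5765)
nu = 1010.0 / 11530
nu = 0.0876 mol/L

0.0876 mol/L


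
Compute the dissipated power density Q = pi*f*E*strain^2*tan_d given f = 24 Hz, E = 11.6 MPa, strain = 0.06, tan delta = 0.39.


Q = pi * f * E * strain^2 * tan_d
= pi * 24 * 11.6 * 0.06^2 * 0.39
= pi * 24 * 11.6 * 0.0036 * 0.39
= 1.2280

Q = 1.2280


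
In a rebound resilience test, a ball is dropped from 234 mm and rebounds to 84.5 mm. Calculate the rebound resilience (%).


Resilience = h_rebound / h_drop * 100
= 84.5 / 234 * 100
= 36.1%

36.1%


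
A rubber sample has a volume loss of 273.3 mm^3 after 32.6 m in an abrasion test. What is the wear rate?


Rate = volume_loss / distance
= 273.3 / 32.6
= 8.383 mm^3/m

8.383 mm^3/m


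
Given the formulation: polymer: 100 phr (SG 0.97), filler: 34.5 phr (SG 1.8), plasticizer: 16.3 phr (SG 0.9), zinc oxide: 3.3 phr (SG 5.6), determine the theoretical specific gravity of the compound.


Sum of weights = 154.1
Volume contributions:
  polymer: 100/0.97 = 103.0928
  filler: 34.5/1.8 = 19.1667
  plasticizer: 16.3/0.9 = 18.1111
  zinc oxide: 3.3/5.6 = 0.5893
Sum of volumes = 140.9598
SG = 154.1 / 140.9598 = 1.093

SG = 1.093


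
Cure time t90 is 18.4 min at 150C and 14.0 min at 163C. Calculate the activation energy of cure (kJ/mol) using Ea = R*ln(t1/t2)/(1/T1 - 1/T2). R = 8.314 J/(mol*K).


T1 = 423.15 K, T2 = 436.15 K
1/T1 - 1/T2 = 7.0439e-05
ln(t1/t2) = ln(18.4/14.0) = 0.2733
Ea = 8.314 * 0.2733 / 7.0439e-05 = 32257.1453 J/mol
Ea = 32.26 kJ/mol

32.26 kJ/mol


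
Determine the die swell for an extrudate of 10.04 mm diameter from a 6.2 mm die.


Die swell ratio = D_extrudate / D_die
= 10.04 / 6.2
= 1.619

Die swell = 1.619


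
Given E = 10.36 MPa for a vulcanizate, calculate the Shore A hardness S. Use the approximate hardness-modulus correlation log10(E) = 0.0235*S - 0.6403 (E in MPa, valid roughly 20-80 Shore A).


log10(E) = 0.0235*S - 0.6403  =>  S = (log10(E) + 0.6403) / 0.0235
log10(10.36) = 1.015360
S = (1.015360 + 0.6403) / 0.0235 = 1.655660 / 0.0235
S = 70.5

Shore A = 70.5


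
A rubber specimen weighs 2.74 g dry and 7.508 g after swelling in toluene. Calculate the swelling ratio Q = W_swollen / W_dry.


Q = W_swollen / W_dry
Q = 7.508 / 2.74
Q = 2.74

Q = 2.74


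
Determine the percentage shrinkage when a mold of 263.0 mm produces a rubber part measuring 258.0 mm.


Shrinkage = (mold - part) / mold * 100
= (263.0 - 258.0) / 263.0 * 100
= 5.0 / 263.0 * 100
= 1.9%

1.9%


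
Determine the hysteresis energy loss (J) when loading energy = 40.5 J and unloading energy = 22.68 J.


Hysteresis loss = loading - unloading
= 40.5 - 22.68
= 17.82 J

17.82 J


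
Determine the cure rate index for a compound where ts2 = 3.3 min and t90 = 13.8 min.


CRI = 100 / (t90 - ts2)
= 100 / (13.8 - 3.3)
= 100 / 10.5
= 9.52 min^-1

9.52 min^-1


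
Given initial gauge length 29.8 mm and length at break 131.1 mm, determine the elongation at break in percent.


Elongation = (Lf - L0) / L0 * 100
= (131.1 - 29.8) / 29.8 * 100
= 101.3 / 29.8 * 100
= 339.9%

339.9%


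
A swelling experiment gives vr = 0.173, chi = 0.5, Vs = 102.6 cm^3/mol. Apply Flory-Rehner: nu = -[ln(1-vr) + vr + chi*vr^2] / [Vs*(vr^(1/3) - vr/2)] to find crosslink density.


ln(1 - vr) = ln(1 - 0.173) = -0.1900
Numerator = -((-0.1900) + 0.173 + 0.5 * 0.173^2) = 0.0020
Denominator = 102.6 * (0.173^(1/3) - 0.173/2) = 48.2944
nu = 0.0020 / 48.2944 = 4.1125e-05 mol/cm^3

4.1125e-05 mol/cm^3


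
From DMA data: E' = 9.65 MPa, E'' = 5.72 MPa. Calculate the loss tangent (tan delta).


tan delta = E'' / E'
= 5.72 / 9.65
= 0.5927

tan delta = 0.5927


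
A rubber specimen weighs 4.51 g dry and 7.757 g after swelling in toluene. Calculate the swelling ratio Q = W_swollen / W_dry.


Q = W_swollen / W_dry
Q = 7.757 / 4.51
Q = 1.72

Q = 1.72


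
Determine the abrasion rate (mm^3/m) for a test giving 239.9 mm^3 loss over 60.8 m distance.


Rate = volume_loss / distance
= 239.9 / 60.8
= 3.946 mm^3/m

3.946 mm^3/m


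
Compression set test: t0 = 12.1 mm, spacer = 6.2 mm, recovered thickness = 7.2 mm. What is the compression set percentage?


CS = (t0 - recovered) / (t0 - ts) * 100
= (12.1 - 7.2) / (12.1 - 6.2) * 100
= 4.9 / 5.9 * 100
= 83.1%

83.1%


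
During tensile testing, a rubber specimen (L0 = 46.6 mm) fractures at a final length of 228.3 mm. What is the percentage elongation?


Elongation = (Lf - L0) / L0 * 100
= (228.3 - 46.6) / 46.6 * 100
= 181.7 / 46.6 * 100
= 389.9%

389.9%


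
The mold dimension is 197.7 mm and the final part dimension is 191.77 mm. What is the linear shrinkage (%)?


Shrinkage = (mold - part) / mold * 100
= (197.7 - 191.77) / 197.7 * 100
= 5.93 / 197.7 * 100
= 3.0%

3.0%


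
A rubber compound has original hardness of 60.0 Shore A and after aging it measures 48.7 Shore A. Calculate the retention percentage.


Retention = aged / original * 100
= 48.7 / 60.0 * 100
= 81.2%

81.2%


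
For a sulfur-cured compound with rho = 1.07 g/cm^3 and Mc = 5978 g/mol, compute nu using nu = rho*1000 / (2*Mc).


nu = rho * 1000 / (2 * Mc)
nu = 1.07 * 1000 / (2 * 5978)
nu = 1070.0 / 11956
nu = 0.0895 mol/L

0.0895 mol/L


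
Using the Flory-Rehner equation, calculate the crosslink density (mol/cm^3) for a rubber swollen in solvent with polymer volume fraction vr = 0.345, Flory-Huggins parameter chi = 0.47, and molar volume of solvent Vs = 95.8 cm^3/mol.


ln(1 - vr) = ln(1 - 0.345) = -0.4231
Numerator = -((-0.4231) + 0.345 + 0.47 * 0.345^2) = 0.0222
Denominator = 95.8 * (0.345^(1/3) - 0.345/2) = 50.6646
nu = 0.0222 / 50.6646 = 4.3775e-04 mol/cm^3

4.3775e-04 mol/cm^3
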